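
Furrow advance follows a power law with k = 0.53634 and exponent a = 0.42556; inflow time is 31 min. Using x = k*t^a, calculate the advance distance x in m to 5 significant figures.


x = 0.53634 * 31^0.42556 = 2.3126 m
Therefore the advance distance x = 2.3126 m.


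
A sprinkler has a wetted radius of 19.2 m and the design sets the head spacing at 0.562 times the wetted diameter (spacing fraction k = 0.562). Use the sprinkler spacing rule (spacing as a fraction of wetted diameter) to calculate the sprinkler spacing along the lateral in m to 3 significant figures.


Approach: apply the sprinkler spacing rule (spacing as a fraction of wetted diameter), S = k*(2*R).
S = 0.562 * (2 * 19.2) = 21.6 m
Therefore the sprinkler spacing along the lateral = 21.6 m.


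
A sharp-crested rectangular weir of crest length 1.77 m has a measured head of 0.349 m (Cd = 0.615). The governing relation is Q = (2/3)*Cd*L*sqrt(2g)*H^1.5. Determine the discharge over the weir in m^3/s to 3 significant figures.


Q = (2/3)*0.615*1.77*sqrt(2*9.81)*0.349^1.5 = 0.663 m^3/s
Therefore the discharge over the weir = 0.663 m^3/s.


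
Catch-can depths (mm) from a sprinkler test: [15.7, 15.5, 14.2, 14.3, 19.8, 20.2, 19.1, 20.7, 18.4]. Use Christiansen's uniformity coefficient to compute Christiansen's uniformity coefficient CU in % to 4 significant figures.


Approach: apply Christiansen's uniformity coefficient, CU = (1 - mean_abs_deviation/mean)*100.
mean = 17.5444 mm
mean |d_i - mean| = 2.32840 mm
CU = (1 - 2.32840/17.5444)*100 = 86.73 %
Therefore Christiansen's uniformity coefficient CU = 86.73 %.


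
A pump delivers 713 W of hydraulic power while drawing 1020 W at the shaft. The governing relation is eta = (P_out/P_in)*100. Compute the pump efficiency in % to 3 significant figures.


eta = (713 / 1020) * 100 = 69.9 %
Therefore the pump efficiency = 69.9 %.


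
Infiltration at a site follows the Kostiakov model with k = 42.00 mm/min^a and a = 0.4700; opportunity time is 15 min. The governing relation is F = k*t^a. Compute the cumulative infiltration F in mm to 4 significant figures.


F = 42.00 * 15^0.4700 = 150.0 mm
Therefore the cumulative infiltration F = 150.0 mm.


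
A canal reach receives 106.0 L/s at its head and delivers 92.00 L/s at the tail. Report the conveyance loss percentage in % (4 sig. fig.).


Approach: apply the conveyance loss ratio, loss% = ((Q_head - Q_tail)/Q_head)*100.
loss = ((106.0 - 92.00)/106.0)*100 = 13.21 %
Therefore the conveyance loss percentage = 13.21 %.


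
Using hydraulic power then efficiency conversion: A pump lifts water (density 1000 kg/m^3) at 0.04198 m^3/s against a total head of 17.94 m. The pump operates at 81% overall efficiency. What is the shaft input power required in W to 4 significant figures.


Approach: apply hydraulic power then efficiency conversion, P = rho*g*Q*H; P_in = P/eta.
Step 1 — hydraulic power (P = rho*g*Q*H):
  P = 1000 * 9.81 * 0.04198 * 17.94 = 7388.12 W
Step 2 — input power: P_in = P/eta = 7388.12 / 0.81 = 9121 W
Therefore the shaft input power required = 9121 W.


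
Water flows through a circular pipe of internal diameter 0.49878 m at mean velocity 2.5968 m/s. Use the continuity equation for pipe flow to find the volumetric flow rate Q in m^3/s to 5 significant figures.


Approach: apply the continuity equation for pipe flow, Q = A * v with A = pi*(D/2)^2.
A = pi*(0.49878/2)^2 = 0.1953925 m^2
Q = 0.1953925 * 2.5968 = 0.50740 m^3/s
Therefore the volumetric flow rate Q = 0.50740 m^3/s.


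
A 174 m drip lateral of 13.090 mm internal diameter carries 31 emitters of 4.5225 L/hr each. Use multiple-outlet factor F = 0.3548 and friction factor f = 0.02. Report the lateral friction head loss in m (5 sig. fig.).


Approach: apply Darcy-Weisbach with the multiple-outlet F-factor, Q = n*q/(3600*1000) m^3/s; v = Q/A; hf = F*f*(L/D)*(v^2/(2g)).
Q = 31*4.5225/(3600*1000) = 3.894375e-05 m^3/s
A = pi*(13.090e-3/2)^2 = 1.345765e-04 m^2, so v = Q/A = 0.2893801 m/s
hf = 0.3548*0.02*(174/0.013090)*(0.2893801^2/(2*9.81)) = 0.40259 m
Therefore the lateral friction head loss = 0.40259 m.


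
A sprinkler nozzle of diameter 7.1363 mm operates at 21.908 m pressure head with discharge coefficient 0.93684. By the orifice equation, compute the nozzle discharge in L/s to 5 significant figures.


Approach: apply the orifice equation, Q = Cd*A*sqrt(2*g*h), A = pi*(d/2)^2.
A = pi*(7.1363e-3/2)^2 = 3.999780e-05 m^2
Q = 0.93684 * 3.999780e-05 * sqrt(2*9.81*21.908) * 1000 = 0.77688 L/s
Therefore the nozzle discharge = 0.77688 L/s.


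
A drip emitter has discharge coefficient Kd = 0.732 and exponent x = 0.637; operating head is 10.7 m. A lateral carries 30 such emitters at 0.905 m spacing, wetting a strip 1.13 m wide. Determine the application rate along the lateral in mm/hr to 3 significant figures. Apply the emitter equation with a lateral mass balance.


Approach: apply the emitter equation with a lateral mass balance, q = Kd*h^x; Q = n*q; rate = Q/(n*spacing*width).
Step 1 — single emitter flow (q = Kd*h^x):
  q = 0.732 * 10.7^0.637 = 3.3131 L/hr
Step 2 — total lateral flow: Q = 30 * 3.3131 = 99.392 L/hr
Step 3 — wetted area: A = 30 * 0.905 * 1.13 = 30.680 m^2
Step 4 — application rate: Q/A = 99.392/30.680 = 3.24 mm/hr
Therefore the application rate along the lateral = 3.24 mm/hr.


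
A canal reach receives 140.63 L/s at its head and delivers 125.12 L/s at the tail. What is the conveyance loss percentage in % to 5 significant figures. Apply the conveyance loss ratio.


Approach: apply the conveyance loss ratio, loss% = ((Q_head - Q_tail)/Q_head)*100.
loss = ((140.63 - 125.12)/140.63)*100 = 11.029 %
Therefore the conveyance loss percentage = 11.029 %.


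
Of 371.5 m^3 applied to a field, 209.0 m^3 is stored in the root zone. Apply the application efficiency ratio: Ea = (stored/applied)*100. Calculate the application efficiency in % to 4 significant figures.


Ea = (209.0/371.5)*100 = 56.26 %
Therefore the application efficiency = 56.26 %.


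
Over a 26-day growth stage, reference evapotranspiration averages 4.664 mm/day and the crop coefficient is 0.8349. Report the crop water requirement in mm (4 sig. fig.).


Approach: apply the crop water requirement relation, CWR = ET0 * Kc * days.
CWR = 4.664 * 0.8349 * 26 = 101.2 mm
Therefore the crop water requirement = 101.2 mm.


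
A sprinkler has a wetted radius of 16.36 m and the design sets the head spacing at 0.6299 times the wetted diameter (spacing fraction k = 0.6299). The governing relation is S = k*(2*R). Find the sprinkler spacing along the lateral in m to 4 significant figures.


S = 0.6299 * (2 * 16.36) = 20.61 m
Therefore the sprinkler spacing along the lateral = 20.61 m.


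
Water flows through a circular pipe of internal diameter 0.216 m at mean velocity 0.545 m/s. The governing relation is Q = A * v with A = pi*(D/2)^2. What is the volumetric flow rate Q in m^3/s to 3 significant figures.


A = pi*(0.216/2)^2 = 0.036644 m^2
Q = 0.036644 * 0.545 = 0.0200 m^3/s
Therefore the volumetric flow rate Q = 0.0200 m^3/s.


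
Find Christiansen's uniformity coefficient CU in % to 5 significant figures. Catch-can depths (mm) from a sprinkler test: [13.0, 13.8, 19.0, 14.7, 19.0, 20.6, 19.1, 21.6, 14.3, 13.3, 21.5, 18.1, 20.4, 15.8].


Approach: apply Christiansen's uniformity coefficient, CU = (1 - mean_abs_deviation/mean)*100.
mean = 17.44286 mm
mean |d_i - mean| = 2.822449 mm
CU = (1 - 2.822449/17.44286)*100 = 83.819 %
Therefore Christiansen's uniformity coefficient CU = 83.819 %.


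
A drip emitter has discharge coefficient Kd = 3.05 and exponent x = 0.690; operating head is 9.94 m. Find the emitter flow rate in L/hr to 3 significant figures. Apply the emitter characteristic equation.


Approach: apply the emitter characteristic equation, q = Kd * h^x.
q = 3.05 * 9.94^0.690 = 14.9 L/hr
Therefore the emitter flow rate = 14.9 L/hr.


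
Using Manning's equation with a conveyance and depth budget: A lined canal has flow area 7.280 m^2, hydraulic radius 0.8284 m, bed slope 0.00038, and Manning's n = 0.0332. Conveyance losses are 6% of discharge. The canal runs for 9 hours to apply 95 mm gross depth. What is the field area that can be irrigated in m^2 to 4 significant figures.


Approach: apply Manning's equation with a conveyance and depth budget, Q = (1/n)*A*R^(2/3)*S^(1/2); Q_field = Q*(1-loss); Area = Q_field*t/(d/1000).
Step 1 — canal discharge (Manning's equation):
  Q = (1/0.0332) * 7.280 * 0.8284^(2/3) * 0.00038^(1/2) = 3.77032 m^3/s
Step 2 — delivered flow: Q_field = 3.77032*(1 - 6/100) = 3.54410 m^3/s
Step 3 — volume delivered: V = 3.54410 * 9*3600 = 114829 m^3
Step 4 — area served: A = V / (depth/1000) = 114829 / 0.095 = 1209000 m^2
Therefore the field area that can be irrigated = 1209000 m^2.


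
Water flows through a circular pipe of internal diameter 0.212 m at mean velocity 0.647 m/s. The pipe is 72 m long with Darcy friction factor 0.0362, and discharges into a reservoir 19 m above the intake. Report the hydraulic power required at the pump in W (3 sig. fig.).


Approach: apply continuity + Darcy-Weisbach + hydraulic power, Q = A*v; hf = f*(L/D)*(v^2/(2g)); H = static + hf; P = rho*g*Q*H.
Step 1 — flow rate (continuity, Q = A*v):
  A = pi*(0.212/2)^2 = 0.035299 m^2
  Q = 0.035299 * 0.647 = 0.022838 m^3/s
Step 2 — friction head loss (Darcy-Weisbach):
  hf = 0.0362 * (72/0.212) * (0.647^2 / (2*9.81))
  hf = 0.26231 m
Step 3 — total head: H = 19 + 0.26231 = 19.262 m
Step 4 — hydraulic power (P = rho*g*Q*H):
  P = 1000 * 9.81 * 0.022838 * 19.262 = 4320 W
Therefore the hydraulic power required at the pump = 4320 W.


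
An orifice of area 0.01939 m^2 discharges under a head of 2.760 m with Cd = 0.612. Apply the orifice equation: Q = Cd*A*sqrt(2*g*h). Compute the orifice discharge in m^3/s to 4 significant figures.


Q = 0.612 * 0.01939 * sqrt(2*9.81*2.760) = 0.08732 m^3/s
Therefore the orifice discharge = 0.08732 m^3/s.


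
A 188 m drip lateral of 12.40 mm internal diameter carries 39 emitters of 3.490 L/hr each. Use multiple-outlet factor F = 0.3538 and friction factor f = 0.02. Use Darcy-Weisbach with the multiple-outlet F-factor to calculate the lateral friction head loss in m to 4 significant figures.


Approach: apply Darcy-Weisbach with the multiple-outlet F-factor, Q = n*q/(3600*1000) m^3/s; v = Q/A; hf = F*f*(L/D)*(v^2/(2g)).
Q = 39*3.490/(3600*1000) = 3.78083e-05 m^3/s
A = pi*(12.40e-3/2)^2 = 1.20763e-04 m^2, so v = Q/A = 0.313079 m/s
hf = 0.3538*0.02*(188/0.01240)*(0.313079^2/(2*9.81)) = 0.5360 m
Therefore the lateral friction head loss = 0.5360 m.


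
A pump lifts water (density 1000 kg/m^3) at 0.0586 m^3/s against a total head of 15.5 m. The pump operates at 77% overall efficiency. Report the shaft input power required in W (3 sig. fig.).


Approach: apply hydraulic power then efficiency conversion, P = rho*g*Q*H; P_in = P/eta.
Step 1 — hydraulic power (P = rho*g*Q*H):
  P = 1000 * 9.81 * 0.0586 * 15.5 = 8910.4 W
Step 2 — input power: P_in = P/eta = 8910.4 / 0.77 = 11600 W
Therefore the shaft input power required = 11600 W.


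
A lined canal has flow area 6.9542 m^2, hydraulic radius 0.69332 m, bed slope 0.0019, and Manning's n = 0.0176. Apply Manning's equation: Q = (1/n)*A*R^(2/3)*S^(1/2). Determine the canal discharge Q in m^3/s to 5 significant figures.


Q = (1/0.0176) * 6.9542 * 0.69332^(2/3) * 0.0019^(1/2) = 13.492 m^3/s
Therefore the canal discharge Q = 13.492 m^3/s.


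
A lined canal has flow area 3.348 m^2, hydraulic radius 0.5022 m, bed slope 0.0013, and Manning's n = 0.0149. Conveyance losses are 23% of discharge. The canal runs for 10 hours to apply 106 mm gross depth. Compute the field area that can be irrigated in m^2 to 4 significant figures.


Approach: apply Manning's equation with a conveyance and depth budget, Q = (1/n)*A*R^(2/3)*S^(1/2); Q_field = Q*(1-loss); Area = Q_field*t/(d/1000).
Step 1 — canal discharge (Manning's equation):
  Q = (1/0.0149) * 3.348 * 0.5022^(2/3) * 0.0013^(1/2) = 5.11865 m^3/s
Step 2 — delivered flow: Q_field = 5.11865*(1 - 23/100) = 3.94136 m^3/s
Step 3 — volume delivered: V = 3.94136 * 10*3600 = 141889 m^3
Step 4 — area served: A = V / (depth/1000) = 141889 / 0.106 = 1339000 m^2
Therefore the field area that can be irrigated = 1339000 m^2.


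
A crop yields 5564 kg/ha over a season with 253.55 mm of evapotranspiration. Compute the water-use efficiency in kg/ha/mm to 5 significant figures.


Approach: apply the water-use efficiency ratio, WUE = yield/ET.
WUE = 5564 / 253.55 = 21.944 kg/ha/mm
Therefore the water-use efficiency = 21.944 kg/ha/mm.


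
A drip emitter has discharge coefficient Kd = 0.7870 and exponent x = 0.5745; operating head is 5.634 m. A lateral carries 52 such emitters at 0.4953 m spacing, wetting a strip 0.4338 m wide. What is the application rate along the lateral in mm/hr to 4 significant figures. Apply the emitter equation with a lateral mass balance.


Approach: apply the emitter equation with a lateral mass balance, q = Kd*h^x; Q = n*q; rate = Q/(n*spacing*width).
Step 1 — single emitter flow (q = Kd*h^x):
  q = 0.7870 * 5.634^0.5745 = 2.12480 L/hr
Step 2 — total lateral flow: Q = 52 * 2.12480 = 110.490 L/hr
Step 3 — wetted area: A = 52 * 0.4953 * 0.4338 = 11.1728 m^2
Step 4 — application rate: Q/A = 110.490/11.1728 = 9.889 mm/hr
Therefore the application rate along the lateral = 9.889 mm/hr.


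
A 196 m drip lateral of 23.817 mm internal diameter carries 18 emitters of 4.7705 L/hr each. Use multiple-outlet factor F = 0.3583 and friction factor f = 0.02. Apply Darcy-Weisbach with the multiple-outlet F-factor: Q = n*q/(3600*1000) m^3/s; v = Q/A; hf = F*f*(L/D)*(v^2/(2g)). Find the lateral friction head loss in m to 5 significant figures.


Q = 18*4.7705/(3600*1000) = 2.385250e-05 m^3/s
A = pi*(23.817e-3/2)^2 = 4.455167e-04 m^2, so v = Q/A = 0.05353896 m/s
hf = 0.3583*0.02*(196/0.023817)*(0.05353896^2/(2*9.81)) = 0.0086156 m
Therefore the lateral friction head loss = 0.0086156 m.


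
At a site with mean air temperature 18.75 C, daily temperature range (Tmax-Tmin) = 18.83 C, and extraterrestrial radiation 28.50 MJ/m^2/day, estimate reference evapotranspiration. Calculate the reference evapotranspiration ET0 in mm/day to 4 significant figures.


Approach: apply the Hargreaves-Samani method, ET0 = 0.0023*(Tmean+17.8)*sqrt(Tmax-Tmin)*0.408*Ra.
ET0 = 0.0023*(18.75+17.8)*sqrt(18.83)*0.408*28.50 = 4.242 mm/day
Therefore the reference evapotranspiration ET0 = 4.242 mm/day.


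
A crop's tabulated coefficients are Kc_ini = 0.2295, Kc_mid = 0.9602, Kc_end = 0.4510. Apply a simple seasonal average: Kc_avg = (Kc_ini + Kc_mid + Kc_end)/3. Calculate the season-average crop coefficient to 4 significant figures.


Kc_avg = (0.2295 + 0.9602 + 0.4510)/3 = 0.5469
Therefore the season-average crop coefficient = 0.5469.


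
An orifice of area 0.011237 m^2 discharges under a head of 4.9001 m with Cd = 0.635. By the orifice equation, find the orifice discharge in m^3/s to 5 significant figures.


Approach: apply the orifice equation, Q = Cd*A*sqrt(2*g*h).
Q = 0.635 * 0.011237 * sqrt(2*9.81*4.9001) = 0.069964 m^3/s
Therefore the orifice discharge = 0.069964 m^3/s.


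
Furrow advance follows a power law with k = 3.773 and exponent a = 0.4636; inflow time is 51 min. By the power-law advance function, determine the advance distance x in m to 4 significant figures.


Approach: apply the power-law advance function, x = k*t^a.
x = 3.773 * 51^0.4636 = 23.35 m
Therefore the advance distance x = 23.35 m.


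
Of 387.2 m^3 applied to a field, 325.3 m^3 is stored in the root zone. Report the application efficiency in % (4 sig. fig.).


Approach: apply the application efficiency ratio, Ea = (stored/applied)*100.
Ea = (325.3/387.2)*100 = 84.01 %
Therefore the application efficiency = 84.01 %.


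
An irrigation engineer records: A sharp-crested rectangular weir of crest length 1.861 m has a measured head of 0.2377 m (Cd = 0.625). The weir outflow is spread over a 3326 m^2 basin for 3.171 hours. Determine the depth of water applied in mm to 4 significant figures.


Approach: apply the rectangular weir equation with a volume-to-depth conversion, Q = (2/3)*Cd*L*sqrt(2g)*H^1.5; d = Q*t/A * 1000.
Step 1 — weir discharge:
  Q = (2/3)*0.625*1.861*sqrt(2*9.81)*0.2377^1.5 = 0.398042 m^3/s
Step 2 — volume: V = 0.398042 * 3.171*3600 = 4543.88 m^3
Step 3 — depth: d = V/A * 1000 = 4543.88/3326 * 1000 = 1366 mm
Therefore the depth of water applied = 1366 mm.


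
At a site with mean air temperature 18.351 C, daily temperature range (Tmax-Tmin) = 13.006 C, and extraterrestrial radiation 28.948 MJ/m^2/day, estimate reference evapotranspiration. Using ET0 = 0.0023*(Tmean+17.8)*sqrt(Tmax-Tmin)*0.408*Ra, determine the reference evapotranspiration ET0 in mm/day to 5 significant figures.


ET0 = 0.0023*(18.351+17.8)*sqrt(13.006)*0.408*28.948 = 3.5416 mm/day
Therefore the reference evapotranspiration ET0 = 3.5416 mm/day.


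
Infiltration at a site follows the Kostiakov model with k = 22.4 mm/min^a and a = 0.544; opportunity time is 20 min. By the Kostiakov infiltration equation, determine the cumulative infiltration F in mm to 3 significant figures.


Approach: apply the Kostiakov infiltration equation, F = k*t^a.
F = 22.4 * 20^0.544 = 114 mm
Therefore the cumulative infiltration F = 114 mm.


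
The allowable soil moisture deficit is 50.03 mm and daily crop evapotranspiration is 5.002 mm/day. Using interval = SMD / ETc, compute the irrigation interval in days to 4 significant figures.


interval = 50.03 / 5.002 = 10.00 days
Therefore the irrigation interval = 10.00 days.


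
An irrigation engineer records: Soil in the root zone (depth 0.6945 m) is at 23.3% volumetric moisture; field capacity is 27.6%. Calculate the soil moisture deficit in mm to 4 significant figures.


Approach: apply the soil moisture deficit relation, SMD = (FC - theta)/100 * depth * 1000.
SMD = (27.6 - 23.3)/100 * 0.6945 * 1000 = 29.86 mm
Therefore the soil moisture deficit = 29.86 mm.


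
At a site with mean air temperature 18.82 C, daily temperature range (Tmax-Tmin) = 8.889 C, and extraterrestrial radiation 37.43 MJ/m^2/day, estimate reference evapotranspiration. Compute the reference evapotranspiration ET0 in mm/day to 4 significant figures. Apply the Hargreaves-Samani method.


Approach: apply the Hargreaves-Samani method, ET0 = 0.0023*(Tmean+17.8)*sqrt(Tmax-Tmin)*0.408*Ra.
ET0 = 0.0023*(18.82+17.8)*sqrt(8.889)*0.408*37.43 = 3.835 mm/day
Therefore the reference evapotranspiration ET0 = 3.835 mm/day.


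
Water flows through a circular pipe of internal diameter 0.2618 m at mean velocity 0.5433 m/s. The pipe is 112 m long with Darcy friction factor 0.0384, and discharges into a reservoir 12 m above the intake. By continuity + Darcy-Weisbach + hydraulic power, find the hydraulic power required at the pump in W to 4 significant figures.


Approach: apply continuity + Darcy-Weisbach + hydraulic power, Q = A*v; hf = f*(L/D)*(v^2/(2g)); H = static + hf; P = rho*g*Q*H.
Step 1 — flow rate (continuity, Q = A*v):
  A = pi*(0.2618/2)^2 = 0.0538306 m^2
  Q = 0.0538306 * 0.5433 = 0.0292462 m^3/s
Step 2 — friction head loss (Darcy-Weisbach):
  hf = 0.0384 * (112/0.2618) * (0.5433^2 / (2*9.81))
  hf = 0.247150 m
Step 3 — total head: H = 12 + 0.247150 = 12.2471 m
Step 4 — hydraulic power (P = rho*g*Q*H):
  P = 1000 * 9.81 * 0.0292462 * 12.2471 = 3514 W
Therefore the hydraulic power required at the pump = 3514 W.


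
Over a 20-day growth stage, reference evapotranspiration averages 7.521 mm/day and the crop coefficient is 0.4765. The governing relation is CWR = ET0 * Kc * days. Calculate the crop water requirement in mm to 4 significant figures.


CWR = 7.521 * 0.4765 * 20 = 71.68 mm
Therefore the crop water requirement = 71.68 mm.


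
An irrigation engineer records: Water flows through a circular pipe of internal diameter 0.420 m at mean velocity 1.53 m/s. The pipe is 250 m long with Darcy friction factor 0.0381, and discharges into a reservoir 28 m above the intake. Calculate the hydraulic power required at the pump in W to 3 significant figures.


Approach: apply continuity + Darcy-Weisbach + hydraulic power, Q = A*v; hf = f*(L/D)*(v^2/(2g)); H = static + hf; P = rho*g*Q*H.
Step 1 — flow rate (continuity, Q = A*v):
  A = pi*(0.420/2)^2 = 0.13854 m^2
  Q = 0.13854 * 1.53 = 0.21197 m^3/s
Step 2 — friction head loss (Darcy-Weisbach):
  hf = 0.0381 * (250/0.420) * (1.53^2 / (2*9.81))
  hf = 2.7058 m
Step 3 — total head: H = 28 + 2.7058 = 30.706 m
Step 4 — hydraulic power (P = rho*g*Q*H):
  P = 1000 * 9.81 * 0.21197 * 30.706 = 63900 W
Therefore the hydraulic power required at the pump = 63900 W.


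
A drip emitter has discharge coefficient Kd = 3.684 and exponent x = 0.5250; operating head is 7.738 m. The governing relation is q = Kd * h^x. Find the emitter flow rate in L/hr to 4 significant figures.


q = 3.684 * 7.738^0.5250 = 10.79 L/hr
Therefore the emitter flow rate = 10.79 L/hr.


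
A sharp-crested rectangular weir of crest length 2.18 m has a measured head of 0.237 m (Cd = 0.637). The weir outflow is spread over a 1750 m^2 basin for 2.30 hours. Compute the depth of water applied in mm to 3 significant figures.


Approach: apply the rectangular weir equation with a volume-to-depth conversion, Q = (2/3)*Cd*L*sqrt(2g)*H^1.5; d = Q*t/A * 1000.
Step 1 — weir discharge:
  Q = (2/3)*0.637*2.18*sqrt(2*9.81)*0.237^1.5 = 0.47313 m^3/s
Step 2 — volume: V = 0.47313 * 2.30*3600 = 3917.5 m^3
Step 3 — depth: d = V/A * 1000 = 3917.5/1750 * 1000 = 2240 mm
Therefore the depth of water applied = 2240 mm.


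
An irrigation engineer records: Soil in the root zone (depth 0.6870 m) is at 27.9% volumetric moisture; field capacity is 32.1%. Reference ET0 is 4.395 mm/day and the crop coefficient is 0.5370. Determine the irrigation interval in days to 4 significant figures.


Approach: apply soil-water budget scheduling, SMD = (FC-theta)/100*depth*1000; ETc = ET0*Kc; interval = SMD/ETc.
Step 1 — soil moisture deficit:
  SMD = (32.1 - 27.9)/100 * 0.6870 * 1000 = 28.8540 mm
Step 2 — daily crop ET (ETc = ET0*Kc):
  ETc = 4.395 * 0.5370 = 2.36011 mm/day
Step 3 — irrigation interval (SMD/ETc):
  interval = 28.8540 / 2.36011 = 12.23 days
Therefore the irrigation interval = 12.23 days.


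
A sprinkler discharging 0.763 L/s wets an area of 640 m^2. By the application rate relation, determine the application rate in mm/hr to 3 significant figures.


Approach: apply the application rate relation, rate = (Q/A)*3600.
rate = (0.763 / 640) * 3600 = 4.29 mm/hr
Therefore the application rate = 4.29 mm/hr.


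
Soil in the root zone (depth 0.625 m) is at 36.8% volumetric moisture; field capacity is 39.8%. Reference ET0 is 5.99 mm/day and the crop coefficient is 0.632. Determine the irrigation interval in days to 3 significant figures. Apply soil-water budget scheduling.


Approach: apply soil-water budget scheduling, SMD = (FC-theta)/100*depth*1000; ETc = ET0*Kc; interval = SMD/ETc.
Step 1 — soil moisture deficit:
  SMD = (39.8 - 36.8)/100 * 0.625 * 1000 = 18.750 mm
Step 2 — daily crop ET (ETc = ET0*Kc):
  ETc = 5.99 * 0.632 = 3.7857 mm/day
Step 3 — irrigation interval (SMD/ETc):
  interval = 18.750 / 3.7857 = 4.95 days
Therefore the irrigation interval = 4.95 days.


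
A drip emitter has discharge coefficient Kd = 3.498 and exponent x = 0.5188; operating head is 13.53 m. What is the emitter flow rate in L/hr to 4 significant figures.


Approach: apply the emitter characteristic equation, q = Kd * h^x.
q = 3.498 * 13.53^0.5188 = 13.51 L/hr
Therefore the emitter flow rate = 13.51 L/hr.


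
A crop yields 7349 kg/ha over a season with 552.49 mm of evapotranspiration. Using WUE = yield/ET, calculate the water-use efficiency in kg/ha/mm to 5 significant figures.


WUE = 7349 / 552.49 = 13.302 kg/ha/mm
Therefore the water-use efficiency = 13.302 kg/ha/mm.


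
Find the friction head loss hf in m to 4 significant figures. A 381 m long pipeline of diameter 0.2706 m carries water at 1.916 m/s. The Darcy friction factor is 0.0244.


Approach: apply the Darcy-Weisbach equation, hf = f*(L/D)*(v^2/(2g)).
hf = 0.0244 * (381/0.2706) * (1.916^2 / (2*9.81))
hf = 6.428 m
Therefore the friction head loss hf = 6.428 m.


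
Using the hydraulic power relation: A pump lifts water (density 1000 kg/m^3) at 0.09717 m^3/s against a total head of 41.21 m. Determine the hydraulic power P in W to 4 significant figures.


Approach: apply the hydraulic power relation, P = rho*g*Q*H.
P = 1000 * 9.81 * 0.09717 * 41.21 = 39280 W
Therefore the hydraulic power P = 39280 W.


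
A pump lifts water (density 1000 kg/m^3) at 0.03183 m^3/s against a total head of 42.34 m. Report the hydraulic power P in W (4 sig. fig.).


Approach: apply the hydraulic power relation, P = rho*g*Q*H.
P = 1000 * 9.81 * 0.03183 * 42.34 = 13220 W
Therefore the hydraulic power P = 13220 W.


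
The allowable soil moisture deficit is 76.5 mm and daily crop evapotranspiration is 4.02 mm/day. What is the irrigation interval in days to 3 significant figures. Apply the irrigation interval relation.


Approach: apply the irrigation interval relation, interval = SMD / ETc.
interval = 76.5 / 4.02 = 19.0 days
Therefore the irrigation interval = 19.0 days.


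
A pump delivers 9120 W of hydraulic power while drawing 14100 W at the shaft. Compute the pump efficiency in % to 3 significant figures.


Approach: apply the efficiency ratio, eta = (P_out/P_in)*100.
eta = (9120 / 14100) * 100 = 64.7 %
Therefore the pump efficiency = 64.7 %.


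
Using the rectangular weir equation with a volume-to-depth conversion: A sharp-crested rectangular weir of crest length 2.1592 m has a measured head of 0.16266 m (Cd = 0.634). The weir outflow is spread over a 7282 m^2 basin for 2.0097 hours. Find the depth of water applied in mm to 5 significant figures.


Approach: apply the rectangular weir equation with a volume-to-depth conversion, Q = (2/3)*Cd*L*sqrt(2g)*H^1.5; d = Q*t/A * 1000.
Step 1 — weir discharge:
  Q = (2/3)*0.634*2.1592*sqrt(2*9.81)*0.16266^1.5 = 0.2651927 m^3/s
Step 2 — volume: V = 0.2651927 * 2.0097*3600 = 1918.648 m^3
Step 3 — depth: d = V/A * 1000 = 1918.648/7282 * 1000 = 263.48 mm
Therefore the depth of water applied = 263.48 mm.


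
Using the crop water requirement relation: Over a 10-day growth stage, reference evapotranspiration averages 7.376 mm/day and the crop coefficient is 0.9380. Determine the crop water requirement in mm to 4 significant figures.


Approach: apply the crop water requirement relation, CWR = ET0 * Kc * days.
CWR = 7.376 * 0.9380 * 10 = 69.19 mm
Therefore the crop water requirement = 69.19 mm.


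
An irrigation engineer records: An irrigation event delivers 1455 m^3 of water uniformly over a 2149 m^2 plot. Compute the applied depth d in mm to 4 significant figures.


Approach: apply depth from volume over area, d = (V/A)*1000.
d = (1455 / 2149) * 1000 = 677.1 mm
Therefore the applied depth d = 677.1 mm.


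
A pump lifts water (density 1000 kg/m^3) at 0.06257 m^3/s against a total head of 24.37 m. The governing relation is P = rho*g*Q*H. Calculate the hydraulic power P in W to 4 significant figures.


P = 1000 * 9.81 * 0.06257 * 24.37 = 14960 W
Therefore the hydraulic power P = 14960 W.


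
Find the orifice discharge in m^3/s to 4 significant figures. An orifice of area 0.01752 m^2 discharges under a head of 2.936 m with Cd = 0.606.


Approach: apply the orifice equation, Q = Cd*A*sqrt(2*g*h).
Q = 0.606 * 0.01752 * sqrt(2*9.81*2.936) = 0.08058 m^3/s
Therefore the orifice discharge = 0.08058 m^3/s.


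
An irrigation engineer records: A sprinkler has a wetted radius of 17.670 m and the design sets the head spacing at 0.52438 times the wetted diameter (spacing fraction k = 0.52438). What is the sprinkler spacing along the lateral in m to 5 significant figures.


Approach: apply the sprinkler spacing rule (spacing as a fraction of wetted diameter), S = k*(2*R).
S = 0.52438 * (2 * 17.670) = 18.532 m
Therefore the sprinkler spacing along the lateral = 18.532 m.


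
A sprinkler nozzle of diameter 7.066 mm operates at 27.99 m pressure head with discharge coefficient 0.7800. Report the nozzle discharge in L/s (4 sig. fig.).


Approach: apply the orifice equation, Q = Cd*A*sqrt(2*g*h), A = pi*(d/2)^2.
A = pi*(7.066e-3/2)^2 = 3.92136e-05 m^2
Q = 0.7800 * 3.92136e-05 * sqrt(2*9.81*27.99) * 1000 = 0.7168 L/s
Therefore the nozzle discharge = 0.7168 L/s.


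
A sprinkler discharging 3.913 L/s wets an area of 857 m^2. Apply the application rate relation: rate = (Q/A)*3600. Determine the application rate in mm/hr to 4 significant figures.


rate = (3.913 / 857) * 3600 = 16.44 mm/hr
Therefore the application rate = 16.44 mm/hr.


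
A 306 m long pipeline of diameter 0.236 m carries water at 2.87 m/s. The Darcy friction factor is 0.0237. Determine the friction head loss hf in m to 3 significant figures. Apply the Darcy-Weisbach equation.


Approach: apply the Darcy-Weisbach equation, hf = f*(L/D)*(v^2/(2g)).
hf = 0.0237 * (306/0.236) * (2.87^2 / (2*9.81))
hf = 12.9 m
Therefore the friction head loss hf = 12.9 m.


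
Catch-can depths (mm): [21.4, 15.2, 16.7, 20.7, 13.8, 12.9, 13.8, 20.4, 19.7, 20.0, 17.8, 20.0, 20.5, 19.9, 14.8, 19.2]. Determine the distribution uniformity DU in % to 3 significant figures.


Approach: apply the low-quarter distribution uniformity, DU = (mean of lowest quarter of readings / overall mean)*100.
sorted lowest 4 of 16: [12.9, 13.8, 13.8, 14.8] -> mean = 13.825 mm
overall mean = 17.925 mm
DU = (13.825/17.925)*100 = 77.1 %
Therefore the distribution uniformity DU = 77.1 %.


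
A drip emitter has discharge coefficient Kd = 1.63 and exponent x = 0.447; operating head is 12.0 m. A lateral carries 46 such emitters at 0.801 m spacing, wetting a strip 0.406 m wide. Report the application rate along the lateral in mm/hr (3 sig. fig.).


Approach: apply the emitter equation with a lateral mass balance, q = Kd*h^x; Q = n*q; rate = Q/(n*spacing*width).
Step 1 — single emitter flow (q = Kd*h^x):
  q = 1.63 * 12.0^0.447 = 4.9497 L/hr
Step 2 — total lateral flow: Q = 46 * 4.9497 = 227.69 L/hr
Step 3 — wetted area: A = 46 * 0.801 * 0.406 = 14.959 m^2
Step 4 — application rate: Q/A = 227.69/14.959 = 15.2 mm/hr
Therefore the application rate along the lateral = 15.2 mm/hr.


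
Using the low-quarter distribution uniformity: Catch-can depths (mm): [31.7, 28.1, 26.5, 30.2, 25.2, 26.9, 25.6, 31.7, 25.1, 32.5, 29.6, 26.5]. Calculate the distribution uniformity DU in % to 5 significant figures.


Approach: apply the low-quarter distribution uniformity, DU = (mean of lowest quarter of readings / overall mean)*100.
sorted lowest 3 of 12: [25.1, 25.2, 25.6] -> mean = 25.30000 mm
overall mean = 28.30000 mm
DU = (25.30000/28.30000)*100 = 89.399 %
Therefore the distribution uniformity DU = 89.399 %.


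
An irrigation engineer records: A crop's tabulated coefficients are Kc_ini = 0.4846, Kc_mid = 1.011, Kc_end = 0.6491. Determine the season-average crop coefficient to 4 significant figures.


Approach: apply a simple seasonal average, Kc_avg = (Kc_ini + Kc_mid + Kc_end)/3.
Kc_avg = (0.4846 + 1.011 + 0.6491)/3 = 0.7149
Therefore the season-average crop coefficient = 0.7149.


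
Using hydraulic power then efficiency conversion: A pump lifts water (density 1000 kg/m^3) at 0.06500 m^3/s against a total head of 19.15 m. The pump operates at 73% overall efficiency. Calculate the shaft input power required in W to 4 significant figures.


Approach: apply hydraulic power then efficiency conversion, P = rho*g*Q*H; P_in = P/eta.
Step 1 — hydraulic power (P = rho*g*Q*H):
  P = 1000 * 9.81 * 0.06500 * 19.15 = 12211.0 W
Step 2 — input power: P_in = P/eta = 12211.0 / 0.73 = 16730 W
Therefore the shaft input power required = 16730 W.


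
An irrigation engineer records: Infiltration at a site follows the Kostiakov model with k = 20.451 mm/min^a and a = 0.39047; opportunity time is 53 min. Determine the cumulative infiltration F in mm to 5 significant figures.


Approach: apply the Kostiakov infiltration equation, F = k*t^a.
F = 20.451 * 53^0.39047 = 96.381 mm
Therefore the cumulative infiltration F = 96.381 mm.


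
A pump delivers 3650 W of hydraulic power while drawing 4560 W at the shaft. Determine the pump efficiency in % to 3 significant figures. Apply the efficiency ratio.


Approach: apply the efficiency ratio, eta = (P_out/P_in)*100.
eta = (3650 / 4560) * 100 = 80.0 %
Therefore the pump efficiency = 80.0 %.


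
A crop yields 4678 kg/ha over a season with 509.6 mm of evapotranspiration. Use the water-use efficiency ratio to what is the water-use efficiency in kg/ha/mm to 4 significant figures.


Approach: apply the water-use efficiency ratio, WUE = yield/ET.
WUE = 4678 / 509.6 = 9.180 kg/ha/mm
Therefore the water-use efficiency = 9.180 kg/ha/mm.


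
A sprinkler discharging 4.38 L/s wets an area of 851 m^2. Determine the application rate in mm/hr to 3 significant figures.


Approach: apply the application rate relation, rate = (Q/A)*3600.
rate = (4.38 / 851) * 3600 = 18.5 mm/hr
Therefore the application rate = 18.5 mm/hr.


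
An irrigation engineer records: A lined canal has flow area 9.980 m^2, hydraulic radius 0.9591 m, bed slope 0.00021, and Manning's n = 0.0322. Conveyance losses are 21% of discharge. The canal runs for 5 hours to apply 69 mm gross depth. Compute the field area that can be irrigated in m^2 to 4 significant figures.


Approach: apply Manning's equation with a conveyance and depth budget, Q = (1/n)*A*R^(2/3)*S^(1/2); Q_field = Q*(1-loss); Area = Q_field*t/(d/1000).
Step 1 — canal discharge (Manning's equation):
  Q = (1/0.0322) * 9.980 * 0.9591^(2/3) * 0.00021^(1/2) = 4.36811 m^3/s
Step 2 — delivered flow: Q_field = 4.36811*(1 - 21/100) = 3.45081 m^3/s
Step 3 — volume delivered: V = 3.45081 * 5*3600 = 62114.5 m^3
Step 4 — area served: A = V / (depth/1000) = 62114.5 / 0.069 = 900200 m^2
Therefore the field area that can be irrigated = 900200 m^2.


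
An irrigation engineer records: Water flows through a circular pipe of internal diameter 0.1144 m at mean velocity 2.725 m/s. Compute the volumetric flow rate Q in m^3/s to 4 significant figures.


Approach: apply the continuity equation for pipe flow, Q = A * v with A = pi*(D/2)^2.
A = pi*(0.1144/2)^2 = 0.0102788 m^2
Q = 0.0102788 * 2.725 = 0.02801 m^3/s
Therefore the volumetric flow rate Q = 0.02801 m^3/s.


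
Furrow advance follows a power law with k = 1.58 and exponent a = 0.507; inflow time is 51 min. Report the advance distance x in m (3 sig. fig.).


Approach: apply the power-law advance function, x = k*t^a.
x = 1.58 * 51^0.507 = 11.6 m
Therefore the advance distance x = 11.6 m.


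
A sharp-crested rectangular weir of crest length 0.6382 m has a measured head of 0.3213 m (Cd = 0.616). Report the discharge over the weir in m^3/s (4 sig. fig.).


Approach: apply the rectangular weir equation, Q = (2/3)*Cd*L*sqrt(2g)*H^1.5.
Q = (2/3)*0.616*0.6382*sqrt(2*9.81)*0.3213^1.5 = 0.2114 m^3/s
Therefore the discharge over the weir = 0.2114 m^3/s.


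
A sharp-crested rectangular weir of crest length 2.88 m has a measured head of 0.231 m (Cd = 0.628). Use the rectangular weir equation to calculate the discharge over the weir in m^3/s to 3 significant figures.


Approach: apply the rectangular weir equation, Q = (2/3)*Cd*L*sqrt(2g)*H^1.5.
Q = (2/3)*0.628*2.88*sqrt(2*9.81)*0.231^1.5 = 0.593 m^3/s
Therefore the discharge over the weir = 0.593 m^3/s.


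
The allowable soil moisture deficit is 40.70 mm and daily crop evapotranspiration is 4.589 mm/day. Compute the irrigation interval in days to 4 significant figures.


Approach: apply the irrigation interval relation, interval = SMD / ETc.
interval = 40.70 / 4.589 = 8.869 days
Therefore the irrigation interval = 8.869 days.


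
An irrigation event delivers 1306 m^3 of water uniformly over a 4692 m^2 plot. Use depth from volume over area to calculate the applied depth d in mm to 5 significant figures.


Approach: apply depth from volume over area, d = (V/A)*1000.
d = (1306 / 4692) * 1000 = 278.35 mm
Therefore the applied depth d = 278.35 mm.


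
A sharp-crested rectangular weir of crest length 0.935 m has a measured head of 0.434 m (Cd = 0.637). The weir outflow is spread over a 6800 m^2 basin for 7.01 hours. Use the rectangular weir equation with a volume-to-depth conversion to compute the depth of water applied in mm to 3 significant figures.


Approach: apply the rectangular weir equation with a volume-to-depth conversion, Q = (2/3)*Cd*L*sqrt(2g)*H^1.5; d = Q*t/A * 1000.
Step 1 — weir discharge:
  Q = (2/3)*0.637*0.935*sqrt(2*9.81)*0.434^1.5 = 0.50286 m^3/s
Step 2 — volume: V = 0.50286 * 7.01*3600 = 12690 m^3
Step 3 — depth: d = V/A * 1000 = 12690/6800 * 1000 = 1870 mm
Therefore the depth of water applied = 1870 mm.


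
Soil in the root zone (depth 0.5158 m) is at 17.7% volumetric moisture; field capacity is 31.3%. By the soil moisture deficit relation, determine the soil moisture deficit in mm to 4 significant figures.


Approach: apply the soil moisture deficit relation, SMD = (FC - theta)/100 * depth * 1000.
SMD = (31.3 - 17.7)/100 * 0.5158 * 1000 = 70.15 mm
Therefore the soil moisture deficit = 70.15 mm.


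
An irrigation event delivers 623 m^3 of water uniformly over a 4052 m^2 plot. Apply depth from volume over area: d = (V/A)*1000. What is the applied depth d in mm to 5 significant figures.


d = (623 / 4052) * 1000 = 153.75 mm
Therefore the applied depth d = 153.75 mm.


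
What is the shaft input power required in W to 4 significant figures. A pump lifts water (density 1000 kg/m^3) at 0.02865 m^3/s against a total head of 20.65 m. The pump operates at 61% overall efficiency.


Approach: apply hydraulic power then efficiency conversion, P = rho*g*Q*H; P_in = P/eta.
Step 1 — hydraulic power (P = rho*g*Q*H):
  P = 1000 * 9.81 * 0.02865 * 20.65 = 5803.82 W
Step 2 — input power: P_in = P/eta = 5803.82 / 0.61 = 9514 W
Therefore the shaft input power required = 9514 W.


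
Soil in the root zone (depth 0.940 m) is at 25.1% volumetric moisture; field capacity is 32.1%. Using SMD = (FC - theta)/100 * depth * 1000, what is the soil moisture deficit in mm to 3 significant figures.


SMD = (32.1 - 25.1)/100 * 0.940 * 1000 = 65.8 mm
Therefore the soil moisture deficit = 65.8 mm.


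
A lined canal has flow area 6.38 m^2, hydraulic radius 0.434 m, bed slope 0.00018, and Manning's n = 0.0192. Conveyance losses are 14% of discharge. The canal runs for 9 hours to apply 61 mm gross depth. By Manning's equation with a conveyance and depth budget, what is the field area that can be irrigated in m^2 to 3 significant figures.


Approach: apply Manning's equation with a conveyance and depth budget, Q = (1/n)*A*R^(2/3)*S^(1/2); Q_field = Q*(1-loss); Area = Q_field*t/(d/1000).
Step 1 — canal discharge (Manning's equation):
  Q = (1/0.0192) * 6.38 * 0.434^(2/3) * 0.00018^(1/2) = 2.5555 m^3/s
Step 2 — delivered flow: Q_field = 2.5555*(1 - 14/100) = 2.1978 m^3/s
Step 3 — volume delivered: V = 2.1978 * 9*3600 = 71207 m^3
Step 4 — area served: A = V / (depth/1000) = 71207 / 0.061 = 1170000 m^2
Therefore the field area that can be irrigated = 1170000 m^2.


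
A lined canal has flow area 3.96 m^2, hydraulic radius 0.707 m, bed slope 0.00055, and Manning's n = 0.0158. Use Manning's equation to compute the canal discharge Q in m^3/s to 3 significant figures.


Approach: apply Manning's equation, Q = (1/n)*A*R^(2/3)*S^(1/2).
Q = (1/0.0158) * 3.96 * 0.707^(2/3) * 0.00055^(1/2) = 4.66 m^3/s
Therefore the canal discharge Q = 4.66 m^3/s.


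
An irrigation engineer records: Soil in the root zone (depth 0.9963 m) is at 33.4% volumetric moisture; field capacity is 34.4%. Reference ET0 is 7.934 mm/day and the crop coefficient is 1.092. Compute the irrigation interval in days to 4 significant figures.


Approach: apply soil-water budget scheduling, SMD = (FC-theta)/100*depth*1000; ETc = ET0*Kc; interval = SMD/ETc.
Step 1 — soil moisture deficit:
  SMD = (34.4 - 33.4)/100 * 0.9963 * 1000 = 9.96300 mm
Step 2 — daily crop ET (ETc = ET0*Kc):
  ETc = 7.934 * 1.092 = 8.66393 mm/day
Step 3 — irrigation interval (SMD/ETc):
  interval = 9.96300 / 8.66393 = 1.150 days
Therefore the irrigation interval = 1.150 days.
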